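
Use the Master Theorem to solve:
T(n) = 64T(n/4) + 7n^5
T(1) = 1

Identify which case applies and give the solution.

a=64, b=4, f(n)=7n^5. log_4(64) = 3. Since c=5 > 3 and the regularity condition holds (64(n/4)^5 = (64/4^5)n^5 with 64/4^5 < 1), Case 3 applies: T(n) = Θ(f(n)) = O(n^5).

Answer: O(n^5) - Case 3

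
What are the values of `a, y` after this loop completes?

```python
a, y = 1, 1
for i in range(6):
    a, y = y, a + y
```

Fibonacci: after 6 iterations
`a, y` takes the values: (1, 1) → (1, 2) → (2, 3) → (3, 5) → (5, 8) → (8, 13) → (13, 21)

Answer: 13, 21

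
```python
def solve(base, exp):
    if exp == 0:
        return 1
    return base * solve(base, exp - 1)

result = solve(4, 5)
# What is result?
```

solve(4, 5) = 4 * 4 * 4 * 4 * 4 = 1024

Answer: 1024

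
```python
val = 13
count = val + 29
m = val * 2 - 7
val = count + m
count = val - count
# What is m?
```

Trace:
`val = 13` → val = 13
`count = val + 29` → count = 42
`m = val * 2 - 7` → m = 19
`val = count + m` → val = 61
`count = val - count` → count = 19
So m = 19

Answer: 19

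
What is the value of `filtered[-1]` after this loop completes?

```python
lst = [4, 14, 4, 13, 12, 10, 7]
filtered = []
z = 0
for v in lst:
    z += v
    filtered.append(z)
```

Cumulative sum ends at 64
`filtered` takes the values: [] → [4] → [4, 18] → [4, 18, 22] → [4, 18, 22, 35] → [4, 18, 22, 35, 47] → [4, 18, 22, 35, 47, 57] → [4, 18, 22, 35, 47, 57, 64]
So `filtered[-1]` = 64

Answer: 64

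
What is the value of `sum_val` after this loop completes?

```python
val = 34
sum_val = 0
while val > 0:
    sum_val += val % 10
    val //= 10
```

Sum digits of 34
`sum_val` takes the values: 0 → 4 → 7

Answer: 7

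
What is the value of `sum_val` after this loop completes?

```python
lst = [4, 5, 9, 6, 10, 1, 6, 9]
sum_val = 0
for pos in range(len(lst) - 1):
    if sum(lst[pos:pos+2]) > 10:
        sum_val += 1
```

Count windows with sum > 10
`sum_val` takes the values: 0 → 1 → 2 → 3 → 4 → 5

Answer: 5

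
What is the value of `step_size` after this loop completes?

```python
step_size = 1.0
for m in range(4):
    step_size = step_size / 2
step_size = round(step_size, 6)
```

Halving LR 4 times: 1 / 2^4
`step_size` takes the values: 1.0 → 0.5 → 0.25 → 0.125 → 0.0625

Answer: 0.0625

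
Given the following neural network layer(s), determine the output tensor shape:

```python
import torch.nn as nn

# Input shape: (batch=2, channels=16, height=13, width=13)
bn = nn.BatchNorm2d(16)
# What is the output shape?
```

Input: (2, 16, 13, 13) -> Output: (2, 16, 13, 13)

Answer: (2, 16, 13, 13)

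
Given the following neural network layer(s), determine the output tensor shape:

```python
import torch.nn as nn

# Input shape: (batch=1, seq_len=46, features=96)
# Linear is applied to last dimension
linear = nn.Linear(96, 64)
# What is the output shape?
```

Input: (1, 46, 96) -> Output: (1, 46, 64)

Answer: (1, 46, 64)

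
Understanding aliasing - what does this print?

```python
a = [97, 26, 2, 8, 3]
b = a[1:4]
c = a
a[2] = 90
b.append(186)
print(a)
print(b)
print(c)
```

Key concept: slice vs alias.
Step by step:
`a = [97, 26, 2, 8, 3]` → a = [97, 26, 2, 8, 3]
`b = a[1:4]` → b = [26, 2, 8]
`c = a` → c = [97, 26, 2, 8, 3] (same object as a)
`a[2] = 90` → a = [97, 26, 90, 8, 3] (same object as c); c = [97, 26, 90, 8, 3] (same object as a)
`b.append(186)` → b = [26, 2, 8, 186]
`print(a)` → prints [97, 26, 90, 8, 3]
`print(b)` → prints [26, 2, 8, 186]
`print(c)` → prints [97, 26, 90, 8, 3]

Answer:
[97, 26, 90, 8, 3]
[26, 2, 8, 186]
[97, 26, 90, 8, 3]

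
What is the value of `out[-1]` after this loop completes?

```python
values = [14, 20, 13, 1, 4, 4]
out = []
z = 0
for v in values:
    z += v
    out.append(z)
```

Cumulative sum ends at 56
`out` takes the values: [] → [14] → [14, 34] → [14, 34, 47] → [14, 34, 47, 48] → [14, 34, 47, 48, 52] → [14, 34, 47, 48, 52, 56]
So `out[-1]` = 56

Answer: 56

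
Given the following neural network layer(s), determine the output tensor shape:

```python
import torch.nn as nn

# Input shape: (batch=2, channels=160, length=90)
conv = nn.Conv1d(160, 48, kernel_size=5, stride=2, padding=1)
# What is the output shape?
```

Input: (2, 160, 90) -> Output: (2, 48, 44)

Answer: (2, 48, 44)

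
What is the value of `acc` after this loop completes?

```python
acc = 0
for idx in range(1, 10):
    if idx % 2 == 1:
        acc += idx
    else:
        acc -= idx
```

Add odd, subtract even
`acc` takes the values: 0 → 1 → -1 → 2 → -2 → 3 → -3 → 4 → -4 → 5

Answer: 5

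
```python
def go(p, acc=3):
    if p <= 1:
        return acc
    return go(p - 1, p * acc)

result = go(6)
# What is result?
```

Accumulator trace (n, acc): (6, 3) -> (5, 18) -> (4, 90) -> (3, 360) -> (2, 1080) -> (1, 2160) -> return 2160

Answer: 2160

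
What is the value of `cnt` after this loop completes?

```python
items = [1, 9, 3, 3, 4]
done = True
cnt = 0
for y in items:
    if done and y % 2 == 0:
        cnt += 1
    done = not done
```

Count even values at even positions
`cnt` takes the values: 0 → 1

Answer: 1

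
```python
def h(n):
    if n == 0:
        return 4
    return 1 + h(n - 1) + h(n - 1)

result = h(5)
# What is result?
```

h(n) = 1 + 2·h(n-1), h(0)=4. Closed form: (4+1)·2^5 - 1 = 159.

Answer: 159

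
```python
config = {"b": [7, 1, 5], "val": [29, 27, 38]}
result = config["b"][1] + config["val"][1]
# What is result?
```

Trace:
`config = {"b": [7, 1, 5], "val": [29, 27, 38]}` → config = {'b': [7, 1, 5], 'val': [29, 27, 38]}
`result = config["b"][1] + config["val"][1]` → result = 28
So result = 28

Answer: 28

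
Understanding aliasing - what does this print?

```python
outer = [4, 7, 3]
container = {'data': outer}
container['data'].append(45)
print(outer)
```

Key concept: dict holds reference to list.
Step by step:
`outer = [4, 7, 3]` → outer = [4, 7, 3]
`container = {'data': outer}` → container = {'data': [4, 7, 3]}
`container['data'].append(45)` → outer = [4, 7, 3, 45]; container = {'data': [4, 7, 3, 45]}
`print(outer)` → prints [4, 7, 3, 45]

Answer: [4, 7, 3, 45]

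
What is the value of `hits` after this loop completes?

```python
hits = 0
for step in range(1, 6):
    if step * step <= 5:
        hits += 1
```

Count numbers where step² ≤ 5
`hits` takes the values: 0 → 1 → 2

Answer: 2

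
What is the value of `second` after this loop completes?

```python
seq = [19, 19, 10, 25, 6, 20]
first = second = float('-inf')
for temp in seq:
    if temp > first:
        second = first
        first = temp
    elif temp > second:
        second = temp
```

Second largest (with repeats) in [19, 19, 10, 25, 6, 20]
`second` takes the values: -inf → 19 → 20

Answer: 20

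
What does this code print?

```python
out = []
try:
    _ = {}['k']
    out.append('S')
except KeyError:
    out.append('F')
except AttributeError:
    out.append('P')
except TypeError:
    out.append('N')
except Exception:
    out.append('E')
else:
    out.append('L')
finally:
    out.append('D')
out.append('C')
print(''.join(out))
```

Execution trace: 'F' (except KeyError) → 'D' (finally) → 'C' (after the try/except). Output: FDC

Answer: FDC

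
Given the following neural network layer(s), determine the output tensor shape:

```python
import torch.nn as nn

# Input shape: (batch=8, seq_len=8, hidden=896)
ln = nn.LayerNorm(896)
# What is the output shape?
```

Input: (8, 8, 896) -> Output: (8, 8, 896)

Answer: (8, 8, 896)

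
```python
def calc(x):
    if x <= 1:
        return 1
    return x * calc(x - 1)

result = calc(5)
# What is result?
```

calc(5) = 5 * 4 * 3 * 2 * 1 = 120

Answer: 120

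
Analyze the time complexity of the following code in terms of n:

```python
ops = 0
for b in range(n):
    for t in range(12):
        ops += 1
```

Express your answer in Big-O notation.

Each loop level contributes: n × 1. Multiplying the contributions gives O(n).

Answer: O(n)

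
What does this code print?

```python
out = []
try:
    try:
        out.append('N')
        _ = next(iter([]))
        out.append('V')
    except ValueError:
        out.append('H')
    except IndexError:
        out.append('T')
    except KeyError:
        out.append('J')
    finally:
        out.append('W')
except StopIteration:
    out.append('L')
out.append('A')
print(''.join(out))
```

Execution trace: 'N' (inner try body) → 'W' (inner finally) → 'L' (outer except StopIteration) → 'A' (after the try/except). Output: NWLA

Answer: NWLA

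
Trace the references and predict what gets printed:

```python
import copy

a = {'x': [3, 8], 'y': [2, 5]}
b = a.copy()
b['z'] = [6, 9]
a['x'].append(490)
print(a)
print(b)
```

Key concept: shallow copy of dict with mutable values.
Step by step:
`a = {'x': [3, 8], 'y': [2, 5]}` → a = {'x': [3, 8], 'y': [2, 5]}
`b = a.copy()` → b = {'x': [3, 8], 'y': [2, 5]}
`b['z'] = [6, 9]` → b = {'x': [3, 8], 'y': [2, 5], 'z': [6, 9]}
`a['x'].append(490)` → a = {'x': [3, 8, 490], 'y': [2, 5]}; b = {'x': [3, 8, 490], 'y': [2, 5], 'z': [6, 9]}
`print(a)` → prints {'x': [3, 8, 490], 'y': [2, 5]}
`print(b)` → prints {'x': [3, 8, 490], 'y': [2, 5], 'z': [6, 9]}

Answer:
{'x': [3, 8, 490], 'y': [2, 5]}
{'x': [3, 8, 490], 'y': [2, 5], 'z': [6, 9]}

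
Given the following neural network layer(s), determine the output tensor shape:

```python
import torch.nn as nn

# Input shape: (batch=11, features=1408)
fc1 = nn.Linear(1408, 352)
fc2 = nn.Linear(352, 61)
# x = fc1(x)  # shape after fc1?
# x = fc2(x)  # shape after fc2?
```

Input: (11, 1408) -> after fc1: (11, 352) -> Output: (11, 61)

Answer: (11, 61)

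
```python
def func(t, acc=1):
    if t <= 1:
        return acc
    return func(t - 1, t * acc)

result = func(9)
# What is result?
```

Accumulator trace (n, acc): (9, 1) -> (8, 9) -> (7, 72) -> (6, 504) -> (5, 3024) -> (4, 15120) -> (3, 60480) -> (2, 181440) -> (1, 362880) -> return 362880

Answer: 362880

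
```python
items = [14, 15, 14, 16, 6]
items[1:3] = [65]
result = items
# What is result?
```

Trace:
`items = [14, 15, 14, 16, 6]` → items = [14, 15, 14, 16, 6]
`items[1:3] = [65]` → items = [14, 65, 16, 6]
`result = items` → result = [14, 65, 16, 6]
So result = [14, 65, 16, 6]

Answer: [14, 65, 16, 6]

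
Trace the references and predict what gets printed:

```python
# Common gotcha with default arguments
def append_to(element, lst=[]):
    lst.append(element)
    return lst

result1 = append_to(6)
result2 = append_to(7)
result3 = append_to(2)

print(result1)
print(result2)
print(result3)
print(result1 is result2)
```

Key concept: mutable default argument gotcha.
Step by step:
`result1 = append_to(6)` → result1 = [6]
`result2 = append_to(7)` → result1 = [6, 7] (same object as result2); result2 = [6, 7] (same object as result1)
`result3 = append_to(2)` → result1 = [6, 7, 2] (same object as result2, result3); result2 = [6, 7, 2] (same object as result1, result3); result3 = [6, 7, 2] (same object as result1, result2)
`print(result1)` → prints [6, 7, 2]
`print(result2)` → prints [6, 7, 2]
`print(result3)` → prints [6, 7, 2]
`print(result1 is result2)` → prints True

Answer:
[6, 7, 2]
[6, 7, 2]
[6, 7, 2]
True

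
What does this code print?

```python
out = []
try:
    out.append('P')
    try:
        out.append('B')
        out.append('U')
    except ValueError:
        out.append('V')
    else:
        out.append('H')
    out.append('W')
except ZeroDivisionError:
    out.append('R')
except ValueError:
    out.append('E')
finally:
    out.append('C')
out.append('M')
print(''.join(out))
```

Execution trace: 'P' (try body) → 'B' (inner try body) → 'U' (inner try body, no exception) → 'H' (inner else) → 'W' (try body, no exception) → 'C' (finally) → 'M' (after the try/except). Output: PBUHWCM

Answer: PBUHWCM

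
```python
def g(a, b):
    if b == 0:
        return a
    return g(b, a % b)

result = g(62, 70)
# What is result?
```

g(62, 70) -> g(70, 62) -> g(62, 8) -> g(8, 6) -> g(6, 2) -> g(2, 0) -> 2

Answer: 2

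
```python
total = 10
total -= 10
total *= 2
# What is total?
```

Trace:
`total = 10` → total = 10
`total -= 10` → total = 0
`total *= 2` → total = 0
So total = 0

Answer: 0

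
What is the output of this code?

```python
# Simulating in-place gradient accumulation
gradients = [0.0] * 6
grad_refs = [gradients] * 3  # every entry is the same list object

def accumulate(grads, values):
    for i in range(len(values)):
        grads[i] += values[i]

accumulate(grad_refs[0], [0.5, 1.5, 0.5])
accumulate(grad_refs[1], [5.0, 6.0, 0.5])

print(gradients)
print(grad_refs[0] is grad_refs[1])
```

Key concept: gradient accumulation aliasing.
Step by step:
`gradients = [0.0] * 6` → gradients = [0.0, 0.0, 0.0, 0.0, 0.0, 0.0]
`grad_refs = [gradients] * 3` → grad_refs = [[0.0, 0.0, 0.0, 0.0, 0.0, 0.0], [0.0, 0.0, 0.0, 0.0, 0.0, 0.0], [0.0, 0.0, 0.0, 0.0, 0.0, 0.0]]
`accumulate(grad_refs[0], [0.5, 1.5, 0.5])` → gradients = [0.5, 1.5, 0.5, 0.0, 0.0, 0.0]; grad_refs = [[0.5, 1.5, 0.5, 0.0, 0.0, 0.0], [0.5, 1.5, 0.5, 0.0, 0.0, 0.0], [0.5, 1.5, 0.5, 0.0, 0.0, 0.0]]
`accumulate(grad_refs[1], [5.0, 6.0, 0.5])` → gradients = [5.5, 7.5, 1.0, 0.0, 0.0, 0.0]; grad_refs = [[5.5, 7.5, 1.0, 0.0, 0.0, 0.0], [5.5, 7.5, 1.0, 0.0, 0.0, 0.0], [5.5, 7.5, 1.0, 0.0, 0.0, 0.0]]
`print(gradients)` → prints [5.5, 7.5, 1.0, 0.0, 0.0, 0.0]
`print(grad_refs[0] is grad_refs[1])` → prints True

Answer:
[5.5, 7.5, 1.0, 0.0, 0.0, 0.0]
True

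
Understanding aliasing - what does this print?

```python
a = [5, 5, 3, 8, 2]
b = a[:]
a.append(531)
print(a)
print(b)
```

Key concept: slice [:] creates copy.
Step by step:
`a = [5, 5, 3, 8, 2]` → a = [5, 5, 3, 8, 2]
`b = a[:]` → b = [5, 5, 3, 8, 2]
`a.append(531)` → a = [5, 5, 3, 8, 2, 531]
`print(a)` → prints [5, 5, 3, 8, 2, 531]
`print(b)` → prints [5, 5, 3, 8, 2]

Answer:
[5, 5, 3, 8, 2, 531]
[5, 5, 3, 8, 2]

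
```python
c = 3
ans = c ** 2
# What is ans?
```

Trace:
`c = 3` → c = 3
`ans = c ** 2` → ans = 9
So ans = 9

Answer: 9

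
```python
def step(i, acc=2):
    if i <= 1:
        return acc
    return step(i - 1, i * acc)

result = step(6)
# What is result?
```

Accumulator trace (n, acc): (6, 2) -> (5, 12) -> (4, 60) -> (3, 240) -> (2, 720) -> (1, 1440) -> return 1440

Answer: 1440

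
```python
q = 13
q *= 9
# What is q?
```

Trace:
`q = 13` → q = 13
`q *= 9` → q = 117
So q = 117

Answer: 117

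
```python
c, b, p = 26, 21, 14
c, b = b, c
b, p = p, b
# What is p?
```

Trace:
`c, b, p = 26, 21, 14` → c = 26; b = 21; p = 14
`c, b = b, c` → c = 21; b = 26
`b, p = p, b` → b = 14; p = 26
So p = 26

Answer: 26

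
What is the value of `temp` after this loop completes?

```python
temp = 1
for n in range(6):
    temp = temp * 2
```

Multiply by 2, 6 times: 1 * 2^6 = 64
`temp` takes the values: 1 → 2 → 4 → 8 → 16 → 32 → 64

Answer: 64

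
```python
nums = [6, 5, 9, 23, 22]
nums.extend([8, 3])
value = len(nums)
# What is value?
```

Trace:
`nums = [6, 5, 9, 23, 22]` → nums = [6, 5, 9, 23, 22]
`nums.extend([8, 3])` → nums = [6, 5, 9, 23, 22, 8, 3]
`value = len(nums)` → value = 7
So value = 7

Answer: 7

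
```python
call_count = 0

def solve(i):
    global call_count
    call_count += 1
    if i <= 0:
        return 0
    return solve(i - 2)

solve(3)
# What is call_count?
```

Linear recursion stepping by 2: 3 calls from i=3 down to ≤0.

Answer: 3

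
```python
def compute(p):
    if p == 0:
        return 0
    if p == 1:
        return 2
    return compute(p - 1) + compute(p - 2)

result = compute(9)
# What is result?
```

Build up from base cases: compute(0)=0, compute(1)=2, compute(2)=2, compute(3)=4, compute(4)=6, compute(5)=10, compute(6)=16, ..., compute(9)=68

Answer: 68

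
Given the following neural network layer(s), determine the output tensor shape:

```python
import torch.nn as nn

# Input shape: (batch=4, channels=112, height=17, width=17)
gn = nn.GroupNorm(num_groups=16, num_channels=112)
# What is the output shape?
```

Input: (4, 112, 17, 17) -> Output: (4, 112, 17, 17)

Answer: (4, 112, 17, 17)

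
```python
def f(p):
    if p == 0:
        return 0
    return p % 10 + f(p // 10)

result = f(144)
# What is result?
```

Sum of digits of 144: 4 + 4 + 1 = 9

Answer: 9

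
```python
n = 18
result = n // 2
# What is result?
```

Trace:
`n = 18` → n = 18
`result = n // 2` → result = 9
So result = 9

Answer: 9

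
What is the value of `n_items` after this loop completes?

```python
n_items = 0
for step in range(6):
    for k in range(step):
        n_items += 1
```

Triangle number: 0+1+2+...+5
`n_items` takes the values: 0 → 1 → 2 → 3 → 4 → 5 → 6 → 7 → 8 → 9 → 10 → 11 → 12 → 13 → 14 → 15

Answer: 15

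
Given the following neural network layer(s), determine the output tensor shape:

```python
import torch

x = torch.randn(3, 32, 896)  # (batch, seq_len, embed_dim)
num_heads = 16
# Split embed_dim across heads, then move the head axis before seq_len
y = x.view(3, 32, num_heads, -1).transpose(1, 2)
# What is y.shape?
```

Input: (3, 32, 896) -> head_dim = 896 // 16 = 56; after view: (3, 32, 16, 56) -> after transpose(1, 2): (3, 16, 32, 56) -> Output: (3, 16, 32, 56)

Answer: (3, 16, 32, 56)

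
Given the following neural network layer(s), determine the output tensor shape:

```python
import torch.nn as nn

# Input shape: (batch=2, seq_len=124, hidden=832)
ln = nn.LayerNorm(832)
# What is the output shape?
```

Input: (2, 124, 832) -> Output: (2, 124, 832)

Answer: (2, 124, 832)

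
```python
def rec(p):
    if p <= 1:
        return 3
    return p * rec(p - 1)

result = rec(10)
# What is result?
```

rec(10) = 10 * 9 * 8 * 7 * 6 * 5 * 4 * 3 * 2 * 3 = 10886400

Answer: 10886400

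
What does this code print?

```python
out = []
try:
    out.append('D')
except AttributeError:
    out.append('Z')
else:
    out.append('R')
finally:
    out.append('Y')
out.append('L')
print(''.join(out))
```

Execution trace: 'D' (try body, no exception) → 'R' (else) → 'Y' (finally) → 'L' (after the try/except). Output: DRYL

Answer: DRYL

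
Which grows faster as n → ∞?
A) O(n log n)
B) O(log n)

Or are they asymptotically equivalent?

O(n log n) vs O(log n): Higher order terms dominate.

Answer: A) O(n log n) grows faster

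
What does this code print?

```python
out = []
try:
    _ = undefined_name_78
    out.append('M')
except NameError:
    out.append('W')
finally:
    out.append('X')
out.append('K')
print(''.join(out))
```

Execution trace: 'W' (except NameError) → 'X' (finally) → 'K' (after the try/except). Output: WXK

Answer: WXK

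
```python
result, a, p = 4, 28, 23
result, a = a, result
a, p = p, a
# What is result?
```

Trace:
`result, a, p = 4, 28, 23` → result = 4; a = 28; p = 23
`result, a = a, result` → result = 28; a = 4
`a, p = p, a` → a = 23; p = 4
So result = 28

Answer: 28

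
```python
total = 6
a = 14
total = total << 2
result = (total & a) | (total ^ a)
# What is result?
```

Trace:
`total = 6` → total = 6
`a = 14` → a = 14
`total = total << 2` → total = 24
`result = (total & a) | (total ^ a)` → result = 30
So result = 30

Answer: 30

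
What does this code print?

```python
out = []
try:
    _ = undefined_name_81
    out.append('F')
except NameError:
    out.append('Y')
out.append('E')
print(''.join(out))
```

Execution trace: 'Y' (except NameError) → 'E' (after the try/except). Output: YE

Answer: YE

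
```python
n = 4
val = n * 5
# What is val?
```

Trace:
`n = 4` → n = 4
`val = n * 5` → val = 20
So val = 20

Answer: 20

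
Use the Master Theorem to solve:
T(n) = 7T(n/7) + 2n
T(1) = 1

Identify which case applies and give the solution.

a=7, b=7, f(n)=2n. log_7(7) = 1. Since c=1 = 1, Case 2 applies: T(n) = Θ(n^log_b(a) · log n) = O(n log n).

Answer: O(n log n) - Case 2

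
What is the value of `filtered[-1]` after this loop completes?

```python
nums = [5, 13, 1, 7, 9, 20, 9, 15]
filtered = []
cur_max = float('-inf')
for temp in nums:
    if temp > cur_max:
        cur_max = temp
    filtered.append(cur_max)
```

Running max ends at 20
`filtered` takes the values: [] → [5] → [5, 13] → [5, 13, 13] → [5, 13, 13, 13] → [5, 13, 13, 13, 13] → [5, 13, 13, 13, 13, 20] → [5, 13, 13, 13, 13, 20, 20] → [5, 13, 13, 13, 13, 20, 20, 20]
So `filtered[-1]` = 20

Answer: 20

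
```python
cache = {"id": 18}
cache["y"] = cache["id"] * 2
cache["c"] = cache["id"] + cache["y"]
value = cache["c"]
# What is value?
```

Trace:
`cache = {"id": 18}` → cache = {'id': 18}
`cache["y"] = cache["id"] * 2` → cache = {'id': 18, 'y': 36}
`cache["c"] = cache["id"] + cache["y"]` → cache = {'id': 18, 'y': 36, 'c': 54}
`value = cache["c"]` → value = 54
So value = 54

Answer: 54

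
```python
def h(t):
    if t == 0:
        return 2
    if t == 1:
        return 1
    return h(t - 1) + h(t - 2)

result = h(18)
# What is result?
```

Build up from base cases: h(0)=2, h(1)=1, h(2)=3, h(3)=4, h(4)=7, h(5)=11, h(6)=18, ..., h(18)=5778

Answer: 5778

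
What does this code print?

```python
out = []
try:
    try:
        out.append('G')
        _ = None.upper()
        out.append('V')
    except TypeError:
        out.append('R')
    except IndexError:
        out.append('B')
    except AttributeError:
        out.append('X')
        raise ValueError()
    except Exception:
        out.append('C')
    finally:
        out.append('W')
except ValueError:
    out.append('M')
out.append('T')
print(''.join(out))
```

Execution trace: 'G' (inner try body) → 'X' (inner except AttributeError) → 'W' (inner finally) → 'M' (outer except ValueError) → 'T' (after the try/except). Output: GXWMT

Answer: GXWMT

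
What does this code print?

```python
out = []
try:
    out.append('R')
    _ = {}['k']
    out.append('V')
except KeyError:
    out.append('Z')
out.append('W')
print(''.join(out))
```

Execution trace: 'R' (try body) → 'Z' (except KeyError) → 'W' (after the try/except). Output: RZW

Answer: RZW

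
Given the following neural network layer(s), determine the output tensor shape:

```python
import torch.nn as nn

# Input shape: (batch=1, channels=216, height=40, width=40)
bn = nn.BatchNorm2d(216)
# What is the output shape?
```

Input: (1, 216, 40, 40) -> Output: (1, 216, 40, 40)

Answer: (1, 216, 40, 40)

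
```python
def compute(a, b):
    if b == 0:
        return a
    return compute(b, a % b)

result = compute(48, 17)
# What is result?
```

compute(48, 17) -> compute(17, 14) -> compute(14, 3) -> compute(3, 2) -> compute(2, 1) -> compute(1, 0) -> 1

Answer: 1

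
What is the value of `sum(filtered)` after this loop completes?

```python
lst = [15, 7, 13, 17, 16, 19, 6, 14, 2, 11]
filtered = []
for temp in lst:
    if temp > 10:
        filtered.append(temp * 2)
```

Sum of doubled values > 10
`filtered` takes the values: [] → [30] → [30, 26] → [30, 26, 34] → [30, 26, 34, 32] → [30, 26, 34, 32, 38] → [30, 26, 34, 32, 38, 28] → [30, 26, 34, 32, 38, 28, 22]
So `sum(filtered)` = 210

Answer: 210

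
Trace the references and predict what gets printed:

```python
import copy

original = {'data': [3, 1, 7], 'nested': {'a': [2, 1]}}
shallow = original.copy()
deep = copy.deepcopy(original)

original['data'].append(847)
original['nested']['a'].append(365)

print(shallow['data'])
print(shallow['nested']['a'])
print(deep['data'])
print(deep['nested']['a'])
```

Key concept: comparing shallow vs deep copy.
Step by step:
`original = {'data': [3, 1, 7], 'nested': {'a': [2, 1]}}` → original = {'data': [3, 1, 7], 'nested': {'a': [2, 1]}}
`shallow = original.copy()` → shallow = {'data': [3, 1, 7], 'nested': {'a': [2, 1]}}
`deep = copy.deepcopy(original)` → deep = {'data': [3, 1, 7], 'nested': {'a': [2, 1]}}
`original['data'].append(847)` → original = {'data': [3, 1, 7, 847], 'nested': {'a': [2, 1]}}; shallow = {'data': [3, 1, 7, 847], 'nested': {'a': [2, 1]}}
`original['nested']['a'].append(365)` → original = {'data': [3, 1, 7, 847], 'nested': {'a': [2, 1, 365]}}; shallow = {'data': [3, 1, 7, 847], 'nested': {'a': [2, 1, 365]}}
`print(shallow['data'])` → prints [3, 1, 7, 847]
`print(shallow['nested']['a'])` → prints [2, 1, 365]
`print(deep['data'])` → prints [3, 1, 7]
`print(deep['nested']['a'])` → prints [2, 1]

Answer:
[3, 1, 7, 847]
[2, 1, 365]
[3, 1, 7]
[2, 1]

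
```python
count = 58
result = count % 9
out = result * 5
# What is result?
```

Trace:
`count = 58` → count = 58
`result = count % 9` → result = 4
`out = result * 5` → out = 20
So result = 4

Answer: 4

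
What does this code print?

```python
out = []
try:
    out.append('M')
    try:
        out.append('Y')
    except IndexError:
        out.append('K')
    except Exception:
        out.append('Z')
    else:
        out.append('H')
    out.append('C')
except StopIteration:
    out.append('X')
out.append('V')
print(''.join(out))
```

Execution trace: 'M' (try body) → 'Y' (inner try body, no exception) → 'H' (inner else) → 'C' (try body, no exception) → 'V' (after the try/except). Output: MYHCV

Answer: MYHCV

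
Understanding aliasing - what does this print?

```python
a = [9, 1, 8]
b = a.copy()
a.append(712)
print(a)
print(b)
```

Key concept: list.copy() creates independent copy.
Step by step:
`a = [9, 1, 8]` → a = [9, 1, 8]
`b = a.copy()` → b = [9, 1, 8]
`a.append(712)` → a = [9, 1, 8, 712]
`print(a)` → prints [9, 1, 8, 712]
`print(b)` → prints [9, 1, 8]

Answer:
[9, 1, 8, 712]
[9, 1, 8]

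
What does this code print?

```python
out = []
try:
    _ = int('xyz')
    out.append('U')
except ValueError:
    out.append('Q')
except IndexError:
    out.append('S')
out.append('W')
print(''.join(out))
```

Execution trace: 'Q' (except ValueError) → 'W' (after the try/except). Output: QW

Answer: QW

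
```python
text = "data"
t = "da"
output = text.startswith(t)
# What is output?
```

Trace:
`text = "data"` → text = 'data'
`t = "da"` → t = 'da'
`output = text.startswith(t)` → output = True
So output = True

Answer: True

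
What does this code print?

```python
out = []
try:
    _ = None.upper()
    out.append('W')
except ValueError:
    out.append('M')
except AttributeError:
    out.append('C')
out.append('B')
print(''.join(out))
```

Execution trace: 'C' (except AttributeError) → 'B' (after the try/except). Output: CB

Answer: CB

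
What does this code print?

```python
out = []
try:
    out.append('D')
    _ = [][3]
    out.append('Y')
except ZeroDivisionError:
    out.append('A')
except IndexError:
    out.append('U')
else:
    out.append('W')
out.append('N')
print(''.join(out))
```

Execution trace: 'D' (try body) → 'U' (except IndexError) → 'N' (after the try/except). Output: DUN

Answer: DUN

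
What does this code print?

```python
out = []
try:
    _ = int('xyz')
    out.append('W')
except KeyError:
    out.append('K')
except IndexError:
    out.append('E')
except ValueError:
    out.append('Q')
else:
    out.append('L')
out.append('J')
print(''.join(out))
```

Execution trace: 'Q' (except ValueError) → 'J' (after the try/except). Output: QJ

Answer: QJ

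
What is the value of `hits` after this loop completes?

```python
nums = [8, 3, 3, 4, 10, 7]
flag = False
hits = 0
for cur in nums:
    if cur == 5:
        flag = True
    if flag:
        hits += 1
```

Count elements after first 5 in [8, 3, 3, 4, 10, 7]
`hits` takes the values: 0

Answer: 0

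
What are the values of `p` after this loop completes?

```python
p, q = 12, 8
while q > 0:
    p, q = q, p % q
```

GCD of 12 and 8
`p` takes the values: 12 → 8 → 4

Answer: 4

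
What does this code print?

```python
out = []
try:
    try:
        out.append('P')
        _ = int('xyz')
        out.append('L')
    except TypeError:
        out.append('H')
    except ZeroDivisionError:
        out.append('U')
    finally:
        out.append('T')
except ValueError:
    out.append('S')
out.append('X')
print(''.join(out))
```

Execution trace: 'P' (try body) → 'T' (finally) → 'S' (outer except ValueError) → 'X' (after the try/except). Output: PTSX

Answer: PTSX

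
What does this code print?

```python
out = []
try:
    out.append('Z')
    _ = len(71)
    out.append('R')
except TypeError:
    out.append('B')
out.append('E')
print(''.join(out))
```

Execution trace: 'Z' (try body) → 'B' (except TypeError) → 'E' (after the try/except). Output: ZBE

Answer: ZBE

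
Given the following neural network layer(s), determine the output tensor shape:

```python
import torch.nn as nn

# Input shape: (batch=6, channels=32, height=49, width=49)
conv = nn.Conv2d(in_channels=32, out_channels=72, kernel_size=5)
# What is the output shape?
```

Input: (6, 32, 49, 49) -> Output: (6, 72, 45, 45)

Answer: (6, 72, 45, 45)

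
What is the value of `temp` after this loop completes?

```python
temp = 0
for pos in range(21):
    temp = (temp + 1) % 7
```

Increment mod 7, 21 times = 0
`temp` takes the values: 0 → 1 → 2 → 3 → 4 → 5 → 6 → 0 → 1 → 2 → 3 → 4 → 5 → 6 → 0 → 1 → 2 → 3 → 4 → 5 → 6 → 0

Answer: 0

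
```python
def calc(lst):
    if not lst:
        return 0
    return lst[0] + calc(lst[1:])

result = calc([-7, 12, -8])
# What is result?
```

(-7) + 12 + (-8) + 0 = -3

Answer: -3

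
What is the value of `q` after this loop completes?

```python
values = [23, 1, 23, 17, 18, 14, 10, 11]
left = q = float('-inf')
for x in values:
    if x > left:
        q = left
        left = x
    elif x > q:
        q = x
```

Second largest (with repeats) in [23, 1, 23, 17, 18, 14, 10, 11]
`q` takes the values: -inf → 1 → 23

Answer: 23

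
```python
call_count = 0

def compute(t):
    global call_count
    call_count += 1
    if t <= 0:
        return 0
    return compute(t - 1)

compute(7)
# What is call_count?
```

Linear recursion stepping by 1: 8 calls from t=7 down to ≤0.

Answer: 8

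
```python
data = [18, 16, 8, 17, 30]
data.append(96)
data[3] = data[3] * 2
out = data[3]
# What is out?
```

Trace:
`data = [18, 16, 8, 17, 30]` → data = [18, 16, 8, 17, 30]
`data.append(96)` → data = [18, 16, 8, 17, 30, 96]
`data[3] = data[3] * 2` → data = [18, 16, 8, 34, 30, 96]
`out = data[3]` → out = 34
So out = 34

Answer: 34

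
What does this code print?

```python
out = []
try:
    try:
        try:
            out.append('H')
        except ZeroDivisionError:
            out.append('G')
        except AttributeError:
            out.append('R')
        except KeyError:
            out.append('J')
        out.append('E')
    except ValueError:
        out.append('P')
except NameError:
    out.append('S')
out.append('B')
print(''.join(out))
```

Execution trace: 'H' (inner try body, no exception) → 'E' (try body, no exception) → 'B' (after the try/except). Output: HEB

Answer: HEB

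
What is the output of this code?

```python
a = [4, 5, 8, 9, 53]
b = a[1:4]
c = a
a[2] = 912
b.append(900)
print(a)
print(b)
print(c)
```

Key concept: slice vs alias.
Step by step:
`a = [4, 5, 8, 9, 53]` → a = [4, 5, 8, 9, 53]
`b = a[1:4]` → b = [5, 8, 9]
`c = a` → c = [4, 5, 8, 9, 53] (same object as a)
`a[2] = 912` → a = [4, 5, 912, 9, 53] (same object as c); c = [4, 5, 912, 9, 53] (same object as a)
`b.append(900)` → b = [5, 8, 9, 900]
`print(a)` → prints [4, 5, 912, 9, 53]
`print(b)` → prints [5, 8, 9, 900]
`print(c)` → prints [4, 5, 912, 9, 53]

Answer:
[4, 5, 912, 9, 53]
[5, 8, 9, 900]
[4, 5, 912, 9, 53]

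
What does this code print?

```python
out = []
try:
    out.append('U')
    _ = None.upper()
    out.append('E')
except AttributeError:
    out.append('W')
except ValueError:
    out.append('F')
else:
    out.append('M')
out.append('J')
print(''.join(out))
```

Execution trace: 'U' (try body) → 'W' (except AttributeError) → 'J' (after the try/except). Output: UWJ

Answer: UWJ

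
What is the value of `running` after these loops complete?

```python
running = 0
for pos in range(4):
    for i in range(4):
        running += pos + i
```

Sum of all pos+i for pos,i in 4x4
`running` takes the values: 0 → 1 → 3 → 6 → 7 → 9 → 12 → 16 → 18 → 21 → 25 → 30 → 33 → 37 → 42 → 48

Answer: 48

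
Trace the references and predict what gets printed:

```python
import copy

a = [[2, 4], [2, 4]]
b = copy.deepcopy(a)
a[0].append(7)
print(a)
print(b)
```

Key concept: deep copy is fully independent.
Step by step:
`a = [[2, 4], [2, 4]]` → a = [[2, 4], [2, 4]]
`b = copy.deepcopy(a)` → b = [[2, 4], [2, 4]]
`a[0].append(7)` → a = [[2, 4, 7], [2, 4]]
`print(a)` → prints [[2, 4, 7], [2, 4]]
`print(b)` → prints [[2, 4], [2, 4]]

Answer:
[[2, 4, 7], [2, 4]]
[[2, 4], [2, 4]]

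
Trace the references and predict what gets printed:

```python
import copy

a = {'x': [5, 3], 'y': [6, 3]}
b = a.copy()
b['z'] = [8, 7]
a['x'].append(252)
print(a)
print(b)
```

Key concept: shallow copy of dict with mutable values.
Step by step:
`a = {'x': [5, 3], 'y': [6, 3]}` → a = {'x': [5, 3], 'y': [6, 3]}
`b = a.copy()` → b = {'x': [5, 3], 'y': [6, 3]}
`b['z'] = [8, 7]` → b = {'x': [5, 3], 'y': [6, 3], 'z': [8, 7]}
`a['x'].append(252)` → a = {'x': [5, 3, 252], 'y': [6, 3]}; b = {'x': [5, 3, 252], 'y': [6, 3], 'z': [8, 7]}
`print(a)` → prints {'x': [5, 3, 252], 'y': [6, 3]}
`print(b)` → prints {'x': [5, 3, 252], 'y': [6, 3], 'z': [8, 7]}

Answer:
{'x': [5, 3, 252], 'y': [6, 3]}
{'x': [5, 3, 252], 'y': [6, 3], 'z': [8, 7]}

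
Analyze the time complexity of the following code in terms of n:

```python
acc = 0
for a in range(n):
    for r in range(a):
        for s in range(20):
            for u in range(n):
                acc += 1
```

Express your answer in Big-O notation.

Each loop level contributes: n × n × 1 × n. Multiplying the contributions gives O(n^3).

Answer: O(n^3)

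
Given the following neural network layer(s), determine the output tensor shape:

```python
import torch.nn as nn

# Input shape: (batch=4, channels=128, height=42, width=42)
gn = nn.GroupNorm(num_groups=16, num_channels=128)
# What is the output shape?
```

Input: (4, 128, 42, 42) -> Output: (4, 128, 42, 42)

Answer: (4, 128, 42, 42)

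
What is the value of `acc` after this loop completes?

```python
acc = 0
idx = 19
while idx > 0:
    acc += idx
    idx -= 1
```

Sum 19 down to 1
`acc` takes the values: 0 → 19 → 37 → 54 → 70 → 85 → 99 → 112 → 124 → 135 → 145 → 154 → 162 → 169 → 175 → 180 → 184 → 187 → 189 → 190

Answer: 190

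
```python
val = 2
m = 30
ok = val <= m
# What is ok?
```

Trace:
`val = 2` → val = 2
`m = 30` → m = 30
`ok = val <= m` → ok = True
So ok = True

Answer: True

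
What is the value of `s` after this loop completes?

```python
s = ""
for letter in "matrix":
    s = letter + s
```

Reverse 'matrix'
`s` takes the values: "" → "m" → "am" → "tam" → "rtam" → "irtam" → "xirtam"

Answer: "xirtam"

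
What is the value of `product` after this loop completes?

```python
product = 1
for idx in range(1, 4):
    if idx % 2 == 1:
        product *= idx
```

Product of odd numbers 1 to 3
`product` takes the values: 1 → 3

Answer: 3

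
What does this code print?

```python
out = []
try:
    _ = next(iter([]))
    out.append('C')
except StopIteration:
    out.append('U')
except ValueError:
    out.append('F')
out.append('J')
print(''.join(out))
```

Execution trace: 'U' (except StopIteration) → 'J' (after the try/except). Output: UJ

Answer: UJ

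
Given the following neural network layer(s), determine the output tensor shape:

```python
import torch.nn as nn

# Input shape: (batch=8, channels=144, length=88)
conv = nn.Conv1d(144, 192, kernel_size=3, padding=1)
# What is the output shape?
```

Input: (8, 144, 88) -> Output: (8, 192, 88)

Answer: (8, 192, 88)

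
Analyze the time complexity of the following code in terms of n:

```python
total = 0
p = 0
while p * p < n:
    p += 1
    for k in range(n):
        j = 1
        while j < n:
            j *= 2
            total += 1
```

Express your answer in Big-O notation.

Each loop level contributes: √n × n × log n. Multiplying the contributions gives O(n√n log n).

Answer: O(n√n log n)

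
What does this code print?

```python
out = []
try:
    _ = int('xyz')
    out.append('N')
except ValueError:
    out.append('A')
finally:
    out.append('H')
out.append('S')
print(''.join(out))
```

Execution trace: 'A' (except ValueError) → 'H' (finally) → 'S' (after the try/except). Output: AHS

Answer: AHS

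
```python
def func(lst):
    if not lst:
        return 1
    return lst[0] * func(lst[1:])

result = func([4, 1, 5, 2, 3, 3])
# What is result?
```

Product over [4, 1, 5, 2, 3, 3] = 4 * 1 * 5 * 2 * 3 * 3 = 360

Answer: 360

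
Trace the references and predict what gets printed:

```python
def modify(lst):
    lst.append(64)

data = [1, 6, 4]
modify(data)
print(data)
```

Key concept: function modifies passed list.
Step by step:
`data = [1, 6, 4]` → data = [1, 6, 4]
`modify(data)` → data = [1, 6, 4, 64]
`print(data)` → prints [1, 6, 4, 64]

Answer: [1, 6, 4, 64]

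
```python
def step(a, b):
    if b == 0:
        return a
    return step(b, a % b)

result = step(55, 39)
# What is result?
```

step(55, 39) -> step(39, 16) -> step(16, 7) -> step(7, 2) -> step(2, 1) -> step(1, 0) -> 1

Answer: 1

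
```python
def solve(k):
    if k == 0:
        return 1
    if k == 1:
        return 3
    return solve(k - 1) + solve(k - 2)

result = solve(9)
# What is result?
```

Build up from base cases: solve(0)=1, solve(1)=3, solve(2)=4, solve(3)=7, solve(4)=11, solve(5)=18, solve(6)=29, ..., solve(9)=123

Answer: 123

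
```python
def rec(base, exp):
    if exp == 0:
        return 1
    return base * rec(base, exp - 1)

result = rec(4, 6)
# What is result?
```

rec(4, 6) = 4 * 4 * 4 * 4 * 4 * 4 = 4096

Answer: 4096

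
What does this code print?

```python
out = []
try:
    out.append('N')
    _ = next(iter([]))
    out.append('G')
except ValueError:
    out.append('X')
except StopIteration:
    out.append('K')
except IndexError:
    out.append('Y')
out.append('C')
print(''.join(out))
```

Execution trace: 'N' (try body) → 'K' (except StopIteration) → 'C' (after the try/except). Output: NKC

Answer: NKC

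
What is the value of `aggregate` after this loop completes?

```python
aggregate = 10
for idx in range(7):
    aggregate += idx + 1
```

Start at 10, add 1 to 7 = 38
`aggregate` takes the values: 10 → 11 → 13 → 16 → 20 → 25 → 31 → 38

Answer: 38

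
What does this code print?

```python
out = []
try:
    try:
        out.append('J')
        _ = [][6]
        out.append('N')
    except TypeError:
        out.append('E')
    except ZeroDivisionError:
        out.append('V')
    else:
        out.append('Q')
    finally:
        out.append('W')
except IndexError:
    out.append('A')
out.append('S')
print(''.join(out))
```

Execution trace: 'J' (try body) → 'W' (finally) → 'A' (outer except IndexError) → 'S' (after the try/except). Output: JWAS

Answer: JWAS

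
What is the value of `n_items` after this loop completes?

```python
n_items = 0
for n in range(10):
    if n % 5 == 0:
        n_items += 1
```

Count numbers divisible by 5 in range(10)
`n_items` takes the values: 0 → 1 → 2

Answer: 2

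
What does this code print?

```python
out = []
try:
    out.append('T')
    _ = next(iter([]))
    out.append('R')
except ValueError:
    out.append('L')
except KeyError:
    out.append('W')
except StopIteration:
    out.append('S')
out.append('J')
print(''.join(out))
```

Execution trace: 'T' (try body) → 'S' (except StopIteration) → 'J' (after the try/except). Output: TSJ

Answer: TSJ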